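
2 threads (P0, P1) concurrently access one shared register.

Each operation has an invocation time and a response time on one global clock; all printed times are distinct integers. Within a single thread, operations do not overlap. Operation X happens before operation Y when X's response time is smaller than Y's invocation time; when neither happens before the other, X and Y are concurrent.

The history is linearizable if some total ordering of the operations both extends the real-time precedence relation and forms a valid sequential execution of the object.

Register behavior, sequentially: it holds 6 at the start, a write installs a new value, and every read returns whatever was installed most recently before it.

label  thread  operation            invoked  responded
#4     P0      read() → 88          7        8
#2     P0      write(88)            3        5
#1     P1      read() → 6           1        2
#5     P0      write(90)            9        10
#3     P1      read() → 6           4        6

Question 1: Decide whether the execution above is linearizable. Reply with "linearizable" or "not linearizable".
a witness: #1, #3, #2, #4, #5
step 1: #1 read() → 6 — value 6
step 2: #3 read() → 6 — value 6
step 3: #2 write(88) — value 88
step 4: #4 read() → 88 — value 88
step 5: #5 write(90) — value 90

linearizable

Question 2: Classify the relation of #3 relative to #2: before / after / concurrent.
#3 spans [4,6], #2 spans [3,5]
the intervals overlap in both directions

concurrent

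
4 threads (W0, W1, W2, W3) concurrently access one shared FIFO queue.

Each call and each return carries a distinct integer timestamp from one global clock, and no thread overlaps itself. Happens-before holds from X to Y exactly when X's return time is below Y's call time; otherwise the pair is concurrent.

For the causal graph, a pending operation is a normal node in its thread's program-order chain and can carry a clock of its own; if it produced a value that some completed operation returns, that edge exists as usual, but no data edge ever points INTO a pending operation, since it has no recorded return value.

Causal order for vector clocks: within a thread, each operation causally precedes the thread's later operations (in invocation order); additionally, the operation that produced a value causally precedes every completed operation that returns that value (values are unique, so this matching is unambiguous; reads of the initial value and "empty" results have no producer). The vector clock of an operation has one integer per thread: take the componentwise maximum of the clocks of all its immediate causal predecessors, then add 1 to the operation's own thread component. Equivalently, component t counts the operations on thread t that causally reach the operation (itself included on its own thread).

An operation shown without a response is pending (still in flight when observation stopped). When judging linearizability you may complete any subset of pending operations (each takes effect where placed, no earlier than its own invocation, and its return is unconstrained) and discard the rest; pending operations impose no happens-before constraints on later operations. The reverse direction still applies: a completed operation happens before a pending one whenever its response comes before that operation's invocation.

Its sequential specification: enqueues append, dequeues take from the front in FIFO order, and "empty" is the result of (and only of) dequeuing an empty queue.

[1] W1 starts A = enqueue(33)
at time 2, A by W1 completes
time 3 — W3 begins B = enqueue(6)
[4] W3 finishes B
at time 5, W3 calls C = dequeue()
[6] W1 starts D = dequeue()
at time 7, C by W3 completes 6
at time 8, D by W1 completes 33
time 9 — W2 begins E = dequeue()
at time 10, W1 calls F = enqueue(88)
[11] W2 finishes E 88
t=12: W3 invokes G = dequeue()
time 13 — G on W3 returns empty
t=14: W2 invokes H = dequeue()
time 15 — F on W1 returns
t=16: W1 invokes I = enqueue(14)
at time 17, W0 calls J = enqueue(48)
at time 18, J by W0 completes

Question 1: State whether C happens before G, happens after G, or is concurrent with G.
C spans [5,7], G spans [12,13]
resp(C)=7 < inv(G)=12

before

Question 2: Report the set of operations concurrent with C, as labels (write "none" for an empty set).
C spans [5,7]: anything still running between times 5 and 7 counts as concurrent
A [1,2]: before
B [3,4]: before
D [6,8]: concurrent
E [9,11]: after
F [10,15]: after
G [12,13]: after
H [14,…): after
I [16,…): after
J [17,18]: after

D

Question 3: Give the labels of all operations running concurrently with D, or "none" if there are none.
D spans [6,8]; an op avoiding the whole window 6..8 is ordered, any other is concurrent
A [1,2]: before
B [3,4]: before
C [5,7]: concurrent
E [9,11]: after
F [10,15]: after
G [12,13]: after
H [14,…): after
I [16,…): after
J [17,18]: after

C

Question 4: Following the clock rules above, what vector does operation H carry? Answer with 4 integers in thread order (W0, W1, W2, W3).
root op B, invoked 3: fresh clock plus W3's own tick → (0, 0, 0, 1)
root op A, invoked 1: fresh clock plus W1's own tick → (0, 1, 0, 0)
root op J, invoked 17: fresh clock plus W0's own tick → (1, 0, 0, 0)
C, invoked 5, takes VC(B)=(0, 0, 0, 1) under max, adds 1 for W3 → (0, 0, 0, 2)
D, invoked 6, takes VC(A)=(0, 1, 0, 0) under max, adds 1 for W1 → (0, 2, 0, 0)
G, invoked 12, takes VC(C)=(0, 0, 0, 2) under max, adds 1 for W3 → (0, 0, 0, 3)
F, invoked 10, takes VC(D)=(0, 2, 0, 0) under max, adds 1 for W1 → (0, 3, 0, 0)
E, invoked 9, takes VC(F)=(0, 3, 0, 0) under max, adds 1 for W2 → (0, 3, 1, 0)
I, invoked 16, takes VC(F)=(0, 3, 0, 0) under max, adds 1 for W1 → (0, 4, 0, 0)
H, invoked 14, takes VC(E)=(0, 3, 1, 0) under max, adds 1 for W2 → (0, 3, 2, 0)
target: VC(H) = (0, 3, 2, 0)

(0, 3, 2, 0)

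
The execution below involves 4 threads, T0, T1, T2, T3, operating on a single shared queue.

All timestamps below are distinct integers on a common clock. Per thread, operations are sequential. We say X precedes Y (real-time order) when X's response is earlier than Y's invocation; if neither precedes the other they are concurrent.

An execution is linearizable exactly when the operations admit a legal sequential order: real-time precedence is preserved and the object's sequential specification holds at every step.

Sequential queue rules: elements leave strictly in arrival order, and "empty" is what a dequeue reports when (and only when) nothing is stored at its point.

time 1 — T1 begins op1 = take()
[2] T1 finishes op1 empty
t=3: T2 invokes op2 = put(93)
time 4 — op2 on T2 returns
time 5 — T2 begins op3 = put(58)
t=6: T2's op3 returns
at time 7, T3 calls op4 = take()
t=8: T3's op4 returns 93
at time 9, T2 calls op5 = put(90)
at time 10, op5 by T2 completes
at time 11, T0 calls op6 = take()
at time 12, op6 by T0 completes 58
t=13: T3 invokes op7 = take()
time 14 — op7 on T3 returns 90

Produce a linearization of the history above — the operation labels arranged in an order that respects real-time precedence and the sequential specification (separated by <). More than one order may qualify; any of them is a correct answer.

op1 < op2 < op3 < op4 < op5 < op6 < op7

after step 1 (op1 take() → empty): queue <>
after step 2 (op2 put(93)): queue <93>
after step 3 (op3 put(58)): queue <93,58>
after step 4 (op4 take() → 93): queue <58>
after step 5 (op5 put(90)): queue <58,90>
after step 6 (op6 take() → 58): queue <90>
after step 7 (op7 take() → 90): queue <>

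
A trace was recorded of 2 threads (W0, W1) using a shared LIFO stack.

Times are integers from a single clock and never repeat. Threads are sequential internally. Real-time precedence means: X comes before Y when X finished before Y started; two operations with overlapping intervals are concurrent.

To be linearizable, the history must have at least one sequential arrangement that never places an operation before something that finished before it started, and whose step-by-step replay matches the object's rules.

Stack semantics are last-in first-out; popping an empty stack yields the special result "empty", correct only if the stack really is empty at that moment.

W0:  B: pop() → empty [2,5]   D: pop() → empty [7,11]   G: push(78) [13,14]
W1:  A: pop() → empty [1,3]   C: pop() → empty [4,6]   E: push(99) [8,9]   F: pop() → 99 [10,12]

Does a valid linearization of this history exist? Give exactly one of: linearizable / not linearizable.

linearizable

witness order: A, B, C, D, E, F, G
after step 1 (A pop() → empty): stack <>
after step 2 (B pop() → empty): stack <>
after step 3 (C pop() → empty): stack <>
after step 4 (D pop() → empty): stack <>
after step 5 (E push(99)): stack <99>
after step 6 (F pop() → 99): stack <>
after step 7 (G push(78)): stack <78>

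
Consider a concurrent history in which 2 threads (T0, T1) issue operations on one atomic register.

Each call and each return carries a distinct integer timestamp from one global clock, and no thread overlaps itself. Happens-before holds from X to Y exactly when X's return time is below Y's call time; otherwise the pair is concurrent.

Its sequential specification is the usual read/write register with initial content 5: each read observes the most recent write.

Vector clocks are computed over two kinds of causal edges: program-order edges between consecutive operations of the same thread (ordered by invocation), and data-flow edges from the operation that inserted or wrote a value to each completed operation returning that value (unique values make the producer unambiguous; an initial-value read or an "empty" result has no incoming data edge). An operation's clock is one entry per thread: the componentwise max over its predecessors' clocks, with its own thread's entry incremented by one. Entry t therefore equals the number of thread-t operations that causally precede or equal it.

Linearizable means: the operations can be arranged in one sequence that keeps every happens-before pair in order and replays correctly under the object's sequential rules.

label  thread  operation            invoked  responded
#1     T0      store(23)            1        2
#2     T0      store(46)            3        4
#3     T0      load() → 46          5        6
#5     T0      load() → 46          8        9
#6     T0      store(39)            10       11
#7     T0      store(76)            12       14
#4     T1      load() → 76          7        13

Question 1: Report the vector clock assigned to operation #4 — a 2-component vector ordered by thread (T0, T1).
Answer: (6, 1)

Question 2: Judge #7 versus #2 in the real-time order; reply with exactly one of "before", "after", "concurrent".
Answer: after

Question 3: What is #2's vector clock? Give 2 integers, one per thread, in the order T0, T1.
Answer: (2, 0)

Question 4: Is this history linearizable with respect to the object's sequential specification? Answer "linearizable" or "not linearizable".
a witness: #1, #2, #3, #5, #6, #7, #4
after step 1 (#1 store(23)): value 23
after step 2 (#2 store(46)): value 46
after step 3 (#3 load() → 46): value 46
after step 4 (#5 load() → 46): value 46
after step 5 (#6 store(39)): value 39
after step 6 (#7 store(76)): value 76
after step 7 (#4 load() → 76): value 76

linearizable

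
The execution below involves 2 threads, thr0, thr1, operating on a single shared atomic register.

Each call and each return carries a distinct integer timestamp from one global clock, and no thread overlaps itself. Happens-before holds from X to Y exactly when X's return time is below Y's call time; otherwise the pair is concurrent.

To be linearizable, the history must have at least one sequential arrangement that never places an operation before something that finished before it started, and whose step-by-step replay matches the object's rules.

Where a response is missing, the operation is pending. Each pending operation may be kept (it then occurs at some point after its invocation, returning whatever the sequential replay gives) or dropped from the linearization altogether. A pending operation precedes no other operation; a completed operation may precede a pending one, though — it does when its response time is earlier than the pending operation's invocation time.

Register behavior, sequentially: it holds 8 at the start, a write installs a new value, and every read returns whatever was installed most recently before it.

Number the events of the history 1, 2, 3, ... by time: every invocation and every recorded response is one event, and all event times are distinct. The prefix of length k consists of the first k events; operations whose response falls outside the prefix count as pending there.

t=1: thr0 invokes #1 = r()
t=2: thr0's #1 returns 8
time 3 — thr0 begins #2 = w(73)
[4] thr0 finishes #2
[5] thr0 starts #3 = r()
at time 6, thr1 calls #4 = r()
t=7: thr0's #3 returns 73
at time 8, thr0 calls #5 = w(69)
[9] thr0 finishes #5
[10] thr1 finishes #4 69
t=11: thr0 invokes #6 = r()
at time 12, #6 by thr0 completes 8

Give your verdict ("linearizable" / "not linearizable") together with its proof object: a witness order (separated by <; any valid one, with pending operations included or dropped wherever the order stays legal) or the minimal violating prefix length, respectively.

events 1..11 are fine; event 12 — the response of #6 at time 12 — makes the prefix non-linearizable
every one of the 3 real-time-consistent orders over 6 completed atomic register ops fails the sequential spec
one such order, #1, #2, #3, #4, #5, #6, breaks at step 4 where #4 r() → 69 is illegal
one such order, #1, #2, #3, #5, #4, #6, breaks at step 6 where #6 r() → 8 is illegal

not linearizable — minimal violating prefix: 12 events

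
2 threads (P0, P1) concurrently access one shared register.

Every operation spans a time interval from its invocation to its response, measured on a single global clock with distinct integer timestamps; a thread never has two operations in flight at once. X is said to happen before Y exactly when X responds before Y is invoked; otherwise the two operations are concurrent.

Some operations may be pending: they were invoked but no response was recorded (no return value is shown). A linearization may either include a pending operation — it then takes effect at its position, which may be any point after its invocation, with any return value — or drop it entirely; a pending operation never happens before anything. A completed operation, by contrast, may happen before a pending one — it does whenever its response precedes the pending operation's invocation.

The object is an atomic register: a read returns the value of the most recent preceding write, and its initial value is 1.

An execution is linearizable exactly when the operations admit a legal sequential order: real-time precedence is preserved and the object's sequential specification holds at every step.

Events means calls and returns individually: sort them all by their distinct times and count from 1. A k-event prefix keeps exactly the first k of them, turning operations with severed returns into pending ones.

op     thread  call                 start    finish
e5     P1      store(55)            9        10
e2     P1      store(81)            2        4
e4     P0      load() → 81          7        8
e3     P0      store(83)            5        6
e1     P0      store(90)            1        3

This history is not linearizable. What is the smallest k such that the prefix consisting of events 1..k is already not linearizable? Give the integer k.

events 1..7 are linearizable; a witness order is e1, e2, e3:
step 1: e1 store(90) — value 90
step 2: e2 store(81) — value 81
step 3: e3 store(83) — value 83
event 8 — e4's response, time 8 — after it, nothing linearizes
sample order e1, e2, e3, e4 stalls at step 4 — e4 load() → 81 has no legal effect
sample order e2, e1, e3, e4 stalls at step 4 — e4 load() → 81 has no legal effect

8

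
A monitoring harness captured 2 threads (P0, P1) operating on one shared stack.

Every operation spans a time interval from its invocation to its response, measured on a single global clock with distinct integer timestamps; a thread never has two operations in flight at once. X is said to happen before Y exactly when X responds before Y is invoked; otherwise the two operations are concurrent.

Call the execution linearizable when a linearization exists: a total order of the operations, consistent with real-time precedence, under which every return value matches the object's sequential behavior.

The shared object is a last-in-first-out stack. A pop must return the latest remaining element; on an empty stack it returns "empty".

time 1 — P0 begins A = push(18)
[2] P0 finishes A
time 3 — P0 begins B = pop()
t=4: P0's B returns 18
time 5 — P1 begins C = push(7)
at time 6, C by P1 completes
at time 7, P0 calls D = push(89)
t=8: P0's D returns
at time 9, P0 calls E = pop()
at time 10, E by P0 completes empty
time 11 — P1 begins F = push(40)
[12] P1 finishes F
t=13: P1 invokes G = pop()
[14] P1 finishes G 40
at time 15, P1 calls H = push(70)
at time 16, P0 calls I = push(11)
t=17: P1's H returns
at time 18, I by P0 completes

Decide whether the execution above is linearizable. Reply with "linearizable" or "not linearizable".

not linearizable

already the first 10 events (up to E's response at time 10) admit no linearization; the first 9 still do
the sole real-time-consistent order of 5 completed operations fails the stack replay
take A, B, C, D, E: step 5 already fails, because E pop() → empty cannot occur there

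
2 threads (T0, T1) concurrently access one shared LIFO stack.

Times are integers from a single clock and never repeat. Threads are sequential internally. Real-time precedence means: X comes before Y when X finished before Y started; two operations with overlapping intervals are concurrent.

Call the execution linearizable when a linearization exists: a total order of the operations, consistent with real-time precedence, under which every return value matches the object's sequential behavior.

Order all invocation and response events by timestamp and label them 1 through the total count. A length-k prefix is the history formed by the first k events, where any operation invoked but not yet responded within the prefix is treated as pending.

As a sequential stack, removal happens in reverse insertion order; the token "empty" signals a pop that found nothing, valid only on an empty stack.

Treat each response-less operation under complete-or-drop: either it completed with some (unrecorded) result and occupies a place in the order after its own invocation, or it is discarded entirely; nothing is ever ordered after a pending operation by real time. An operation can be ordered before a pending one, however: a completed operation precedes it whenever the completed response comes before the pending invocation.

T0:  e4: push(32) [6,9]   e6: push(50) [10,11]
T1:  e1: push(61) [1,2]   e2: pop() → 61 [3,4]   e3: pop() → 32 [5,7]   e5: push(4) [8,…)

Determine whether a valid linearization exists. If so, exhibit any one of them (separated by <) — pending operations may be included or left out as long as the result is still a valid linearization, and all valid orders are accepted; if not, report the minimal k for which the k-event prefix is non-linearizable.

linearizable — witness: e1 < e2 < e4 < e3 < e5 < e6

after step 1 (e1 push(61)): stack <61>
after step 2 (e2 pop() → 61): stack <>
after step 3 (e4 push(32)): stack <32>
after step 4 (e3 pop() → 32): stack <>
after step 5 (e5 push(4) (pending, included)): stack <4>
after step 6 (e6 push(50)): stack <4,50>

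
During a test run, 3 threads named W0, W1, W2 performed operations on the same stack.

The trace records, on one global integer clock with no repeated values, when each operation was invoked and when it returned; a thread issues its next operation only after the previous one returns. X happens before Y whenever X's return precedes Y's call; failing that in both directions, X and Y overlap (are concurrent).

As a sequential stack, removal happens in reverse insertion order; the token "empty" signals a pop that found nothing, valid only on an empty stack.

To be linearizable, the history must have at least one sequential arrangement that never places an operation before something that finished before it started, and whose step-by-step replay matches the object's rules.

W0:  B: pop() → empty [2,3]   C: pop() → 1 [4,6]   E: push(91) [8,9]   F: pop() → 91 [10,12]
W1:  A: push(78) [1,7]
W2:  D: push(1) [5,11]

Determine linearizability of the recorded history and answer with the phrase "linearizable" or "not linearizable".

witness order: B, A, D, C, E, F
1. B pop() → empty, leaving stack <>
2. A push(78), leaving stack <78>
3. D push(1), leaving stack <78,1>
4. C pop() → 1, leaving stack <78>
5. E push(91), leaving stack <78,91>
6. F pop() → 91, leaving stack <78>

linearizable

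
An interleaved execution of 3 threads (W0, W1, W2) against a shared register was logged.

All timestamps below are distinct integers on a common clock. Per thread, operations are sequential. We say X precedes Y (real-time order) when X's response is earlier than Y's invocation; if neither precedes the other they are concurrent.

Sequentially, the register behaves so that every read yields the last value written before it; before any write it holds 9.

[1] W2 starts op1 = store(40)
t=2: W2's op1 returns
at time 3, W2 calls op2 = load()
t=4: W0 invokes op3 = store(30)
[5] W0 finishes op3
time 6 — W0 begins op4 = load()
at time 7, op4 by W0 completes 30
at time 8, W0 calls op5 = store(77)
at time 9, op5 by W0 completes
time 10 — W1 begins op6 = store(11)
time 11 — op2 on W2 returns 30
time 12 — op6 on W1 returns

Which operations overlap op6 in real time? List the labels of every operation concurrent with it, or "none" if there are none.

op2

concurrent with op6 ([10,12]): every op whose interval crosses 10..12
op1 [1,2]: before
op2 [3,11]: concurrent
op3 [4,5]: before
op4 [6,7]: before
op5 [8,9]: before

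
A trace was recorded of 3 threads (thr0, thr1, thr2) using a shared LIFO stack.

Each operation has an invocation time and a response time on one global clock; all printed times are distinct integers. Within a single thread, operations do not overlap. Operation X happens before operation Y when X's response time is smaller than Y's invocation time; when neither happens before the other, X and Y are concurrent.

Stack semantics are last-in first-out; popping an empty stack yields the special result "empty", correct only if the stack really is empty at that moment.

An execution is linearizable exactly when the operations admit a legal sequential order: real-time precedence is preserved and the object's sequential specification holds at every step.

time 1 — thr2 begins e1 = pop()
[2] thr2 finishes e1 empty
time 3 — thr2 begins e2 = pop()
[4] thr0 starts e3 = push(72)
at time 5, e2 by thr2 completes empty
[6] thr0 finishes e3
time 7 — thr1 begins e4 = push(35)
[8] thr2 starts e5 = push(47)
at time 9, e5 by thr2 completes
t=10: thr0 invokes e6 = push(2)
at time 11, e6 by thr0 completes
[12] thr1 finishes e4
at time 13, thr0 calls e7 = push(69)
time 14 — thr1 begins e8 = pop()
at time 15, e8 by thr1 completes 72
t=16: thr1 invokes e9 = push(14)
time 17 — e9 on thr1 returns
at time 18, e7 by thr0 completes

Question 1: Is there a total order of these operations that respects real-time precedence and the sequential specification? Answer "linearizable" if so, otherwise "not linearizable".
not linearizable

events 1..14 are fine; event 15 — the response of e8 at time 15 — makes the prefix non-linearizable
6 orders of the 7 completed LIFO stack ops respect real time; none is legal
no completion choice of the 1 pending operation (e7) rescues it — every subset was tried
for example e1, e2, e3, e4, e5, e6, e8 (pending dropped) fails at step 7: e8 pop() → 72 is not legal there
for example e1, e2, e3, e5, e4, e6, e8 (pending dropped) fails at step 7: e8 pop() → 72 is not legal there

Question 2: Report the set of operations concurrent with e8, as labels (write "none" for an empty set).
e7

concurrent with e8 ([14,15]): every op whose interval crosses 14..15
e1 [1,2]: before
e2 [3,5]: before
e3 [4,6]: before
e4 [7,12]: before
e5 [8,9]: before
e6 [10,11]: before
e7 [13,18]: concurrent
e9 [16,17]: after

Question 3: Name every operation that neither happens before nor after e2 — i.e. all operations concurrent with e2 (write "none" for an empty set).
e3

e2 runs from 3 to 5; window-overlapping ops are concurrent
e1 [1,2]: before
e3 [4,6]: concurrent
e4 [7,12]: after
e5 [8,9]: after
e6 [10,11]: after
e7 [13,18]: after
e8 [14,15]: after
e9 [16,17]: after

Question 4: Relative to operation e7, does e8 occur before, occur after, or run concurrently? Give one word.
concurrent

e8 spans [14,15], e7 spans [13,18]
the intervals overlap in both directions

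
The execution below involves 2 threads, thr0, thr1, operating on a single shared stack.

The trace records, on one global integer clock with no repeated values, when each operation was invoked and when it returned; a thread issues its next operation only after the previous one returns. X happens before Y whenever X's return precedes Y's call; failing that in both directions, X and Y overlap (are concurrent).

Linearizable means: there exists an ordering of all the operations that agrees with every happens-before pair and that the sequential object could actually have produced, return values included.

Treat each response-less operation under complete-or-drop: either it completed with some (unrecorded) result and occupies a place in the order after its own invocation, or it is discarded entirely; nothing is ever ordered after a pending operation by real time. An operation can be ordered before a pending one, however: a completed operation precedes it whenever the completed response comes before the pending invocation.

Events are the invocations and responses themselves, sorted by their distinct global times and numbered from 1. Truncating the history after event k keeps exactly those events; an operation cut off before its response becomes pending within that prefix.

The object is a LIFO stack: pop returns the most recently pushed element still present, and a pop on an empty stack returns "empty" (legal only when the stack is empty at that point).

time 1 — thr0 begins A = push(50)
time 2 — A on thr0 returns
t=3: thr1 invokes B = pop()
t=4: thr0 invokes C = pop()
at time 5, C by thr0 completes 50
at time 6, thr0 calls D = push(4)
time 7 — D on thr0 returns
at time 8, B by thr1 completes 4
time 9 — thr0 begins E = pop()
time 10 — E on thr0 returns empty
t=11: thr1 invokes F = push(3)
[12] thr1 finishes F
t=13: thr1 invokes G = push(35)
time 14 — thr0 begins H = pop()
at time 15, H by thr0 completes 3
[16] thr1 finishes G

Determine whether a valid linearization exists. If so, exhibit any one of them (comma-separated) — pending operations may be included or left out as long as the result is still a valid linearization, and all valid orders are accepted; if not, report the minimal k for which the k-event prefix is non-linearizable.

linearizable — witness: A, C, D, B, E, F, H, G

step 1: A push(50) — stack <50>
step 2: C pop() → 50 — stack <>
step 3: D push(4) — stack <4>
step 4: B pop() → 4 — stack <>
step 5: E pop() → empty — stack <>
step 6: F push(3) — stack <3>
step 7: H pop() → 3 — stack <>
step 8: G push(35) — stack <35>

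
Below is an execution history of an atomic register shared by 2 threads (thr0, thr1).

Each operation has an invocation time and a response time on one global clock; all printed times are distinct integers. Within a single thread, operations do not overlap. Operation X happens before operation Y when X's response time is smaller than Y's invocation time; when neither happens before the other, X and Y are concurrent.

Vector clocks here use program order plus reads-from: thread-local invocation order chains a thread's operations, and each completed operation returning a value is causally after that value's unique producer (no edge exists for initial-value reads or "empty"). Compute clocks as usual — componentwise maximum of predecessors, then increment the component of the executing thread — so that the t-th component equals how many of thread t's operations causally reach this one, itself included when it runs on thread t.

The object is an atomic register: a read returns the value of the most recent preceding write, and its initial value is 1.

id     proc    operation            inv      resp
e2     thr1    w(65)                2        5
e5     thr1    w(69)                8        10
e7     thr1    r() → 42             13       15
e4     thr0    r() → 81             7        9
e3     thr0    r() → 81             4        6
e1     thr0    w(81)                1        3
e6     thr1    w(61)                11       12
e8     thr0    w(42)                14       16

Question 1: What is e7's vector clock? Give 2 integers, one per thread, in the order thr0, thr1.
Answer: (4, 4)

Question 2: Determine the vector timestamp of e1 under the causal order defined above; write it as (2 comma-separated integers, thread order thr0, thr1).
Answer: (1, 0)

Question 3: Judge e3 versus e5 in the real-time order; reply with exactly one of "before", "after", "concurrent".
Answer: before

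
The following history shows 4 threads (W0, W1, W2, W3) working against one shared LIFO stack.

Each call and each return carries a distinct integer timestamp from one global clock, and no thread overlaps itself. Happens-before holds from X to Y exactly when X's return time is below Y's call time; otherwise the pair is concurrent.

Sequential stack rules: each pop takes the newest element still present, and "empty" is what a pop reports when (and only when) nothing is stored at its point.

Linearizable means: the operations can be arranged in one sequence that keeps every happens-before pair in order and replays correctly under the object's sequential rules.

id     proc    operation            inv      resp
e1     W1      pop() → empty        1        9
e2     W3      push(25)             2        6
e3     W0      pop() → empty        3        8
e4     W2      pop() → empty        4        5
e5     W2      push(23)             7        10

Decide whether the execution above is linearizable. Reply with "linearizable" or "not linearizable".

a witness: e1, e3, e4, e2, e5
step 1: e1 pop() → empty — stack <>
step 2: e3 pop() → empty — stack <>
step 3: e4 pop() → empty — stack <>
step 4: e2 push(25) — stack <25>
step 5: e5 push(23) — stack <25,23>

linearizable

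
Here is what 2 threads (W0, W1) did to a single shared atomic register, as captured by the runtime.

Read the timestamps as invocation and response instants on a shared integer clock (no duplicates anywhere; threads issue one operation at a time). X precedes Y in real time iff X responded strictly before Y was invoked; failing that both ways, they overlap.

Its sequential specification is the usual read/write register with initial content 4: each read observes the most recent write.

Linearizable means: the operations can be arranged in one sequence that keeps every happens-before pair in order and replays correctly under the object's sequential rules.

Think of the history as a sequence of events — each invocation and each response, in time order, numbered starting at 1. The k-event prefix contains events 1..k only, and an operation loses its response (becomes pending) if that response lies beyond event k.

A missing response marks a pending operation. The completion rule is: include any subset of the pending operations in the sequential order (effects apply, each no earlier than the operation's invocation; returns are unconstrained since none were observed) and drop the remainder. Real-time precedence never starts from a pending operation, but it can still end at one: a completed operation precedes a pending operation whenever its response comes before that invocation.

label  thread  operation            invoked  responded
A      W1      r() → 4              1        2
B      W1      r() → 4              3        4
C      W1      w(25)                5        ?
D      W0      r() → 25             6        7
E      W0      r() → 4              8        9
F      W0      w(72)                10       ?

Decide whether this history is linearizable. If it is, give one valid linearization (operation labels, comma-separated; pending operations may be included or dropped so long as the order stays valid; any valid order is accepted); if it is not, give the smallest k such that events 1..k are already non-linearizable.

the violation lands at event 9, E's response at time 9: events 1..8 linearize, events 1..9 do not
exhaustive check: the 4 completed atomic register ops admit one real-time order; illegal
completion choices over the 1 pending operation (C) were checked; none helps
one such order, A, B, D, E (pending dropped), breaks at step 3 where D r() → 25 is illegal

not linearizable — minimal violating prefix: 9 events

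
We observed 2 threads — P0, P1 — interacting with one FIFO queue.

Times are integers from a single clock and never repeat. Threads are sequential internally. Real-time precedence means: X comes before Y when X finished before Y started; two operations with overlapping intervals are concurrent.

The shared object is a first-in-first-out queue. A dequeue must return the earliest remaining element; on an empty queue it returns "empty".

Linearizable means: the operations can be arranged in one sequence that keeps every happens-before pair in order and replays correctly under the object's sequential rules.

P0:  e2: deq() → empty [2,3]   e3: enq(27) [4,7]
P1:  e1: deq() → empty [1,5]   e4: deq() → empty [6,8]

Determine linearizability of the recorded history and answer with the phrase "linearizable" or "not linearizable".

a witness: e1, e2, e4, e3
1. e1 deq() → empty, leaving queue <>
2. e2 deq() → empty, leaving queue <>
3. e4 deq() → empty, leaving queue <>
4. e3 enq(27), leaving queue <27>

linearizable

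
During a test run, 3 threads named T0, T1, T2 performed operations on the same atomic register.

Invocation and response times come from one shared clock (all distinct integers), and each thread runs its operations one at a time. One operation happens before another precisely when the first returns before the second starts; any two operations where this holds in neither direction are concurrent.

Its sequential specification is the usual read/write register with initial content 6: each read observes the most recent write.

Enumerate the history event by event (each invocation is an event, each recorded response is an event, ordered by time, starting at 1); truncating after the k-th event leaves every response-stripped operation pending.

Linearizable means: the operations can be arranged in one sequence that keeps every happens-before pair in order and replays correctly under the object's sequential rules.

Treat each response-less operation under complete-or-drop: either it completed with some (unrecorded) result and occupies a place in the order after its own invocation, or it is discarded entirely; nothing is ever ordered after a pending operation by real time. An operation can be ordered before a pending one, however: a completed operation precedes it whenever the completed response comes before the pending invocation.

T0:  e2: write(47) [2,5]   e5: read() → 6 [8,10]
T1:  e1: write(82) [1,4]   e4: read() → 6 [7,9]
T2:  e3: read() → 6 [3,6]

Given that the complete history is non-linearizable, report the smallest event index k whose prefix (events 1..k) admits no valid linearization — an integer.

9

a valid linearization of events 1..8 exists, for instance e3, e1, e2:
after step 1 (e3 read() → 6): value 6
after step 2 (e1 write(82)): value 82
after step 3 (e2 write(47)): value 47
once event 9 joins (e4's response, time 9), exhaustive search finds no witness
every completion of the 1 pending operation (e5) was checked; none linearizes
take e1, e2, e3, e4 (pending dropped): step 3 already fails, because e3 read() → 6 cannot occur there
take e1, e3, e2, e4 (pending dropped): step 2 already fails, because e3 read() → 6 cannot occur there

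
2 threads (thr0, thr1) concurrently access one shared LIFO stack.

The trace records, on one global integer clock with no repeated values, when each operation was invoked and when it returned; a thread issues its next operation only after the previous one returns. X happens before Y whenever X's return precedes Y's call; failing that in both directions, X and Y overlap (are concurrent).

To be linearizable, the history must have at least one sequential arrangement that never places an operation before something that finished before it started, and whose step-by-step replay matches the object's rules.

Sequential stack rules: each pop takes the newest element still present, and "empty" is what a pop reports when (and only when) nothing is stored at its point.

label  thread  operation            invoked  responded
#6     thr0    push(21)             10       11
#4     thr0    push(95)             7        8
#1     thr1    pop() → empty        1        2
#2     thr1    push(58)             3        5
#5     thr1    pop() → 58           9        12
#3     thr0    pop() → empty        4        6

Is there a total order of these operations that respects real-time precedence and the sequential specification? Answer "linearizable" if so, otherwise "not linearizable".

not linearizable

events 1..11 are fine; event 12 — the response of #5 at time 12 — makes the prefix non-linearizable
6 completed operations, 4 real-time-consistent orders — every LIFO stack replay fails
e.g. #1, #2, #3, #4, #5, #6: illegal at step 3, since #3 pop() → empty cannot apply there
e.g. #1, #2, #3, #4, #6, #5: illegal at step 3, since #3 pop() → empty cannot apply there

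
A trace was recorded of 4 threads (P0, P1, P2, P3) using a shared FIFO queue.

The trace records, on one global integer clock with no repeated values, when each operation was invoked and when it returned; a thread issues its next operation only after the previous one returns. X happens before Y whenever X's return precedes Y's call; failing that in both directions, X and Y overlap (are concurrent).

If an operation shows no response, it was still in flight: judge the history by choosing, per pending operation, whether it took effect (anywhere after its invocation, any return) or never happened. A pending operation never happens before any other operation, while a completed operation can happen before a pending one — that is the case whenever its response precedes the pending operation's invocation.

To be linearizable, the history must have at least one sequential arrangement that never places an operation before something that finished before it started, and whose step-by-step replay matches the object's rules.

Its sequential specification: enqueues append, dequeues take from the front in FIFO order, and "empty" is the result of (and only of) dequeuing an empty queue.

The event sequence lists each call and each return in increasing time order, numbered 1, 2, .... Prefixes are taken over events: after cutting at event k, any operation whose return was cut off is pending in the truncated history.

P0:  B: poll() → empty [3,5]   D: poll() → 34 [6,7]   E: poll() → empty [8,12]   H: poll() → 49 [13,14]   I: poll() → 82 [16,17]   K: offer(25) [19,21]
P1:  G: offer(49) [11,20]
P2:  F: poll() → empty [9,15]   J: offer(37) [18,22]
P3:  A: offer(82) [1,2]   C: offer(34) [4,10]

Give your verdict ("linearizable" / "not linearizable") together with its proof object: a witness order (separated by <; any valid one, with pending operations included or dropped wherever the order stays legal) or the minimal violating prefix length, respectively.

events 1..4 are fine; event 5 — the response of B at time 5 — makes the prefix non-linearizable
the sole real-time-consistent order of 2 completed operations fails the FIFO queue replay
every completion of the 1 pending operation (C) was checked; none linearizes
sample order A, B (pending dropped) stalls at step 2 — B poll() → empty has no legal effect

not linearizable — minimal violating prefix: 5 events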